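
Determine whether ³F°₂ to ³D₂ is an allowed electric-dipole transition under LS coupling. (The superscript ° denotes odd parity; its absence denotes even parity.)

allowed

Initial level: S=1, L=3, J=2, parity odd. Final level: S=1, L=2, J=2, parity even.
ΔL = 0, ±1 (not L=0↔0): L: 3 → 2, ΔL = -1 — satisfied.
ΔJ = 0, ±1 (not J=0↔0): J: 2 → 2, ΔJ = +0 — satisfied.
ΔS = 0: S: 1 → 1 — satisfied.
Parity must change: odd → even — satisfied.
All four E1 rules are satisfied.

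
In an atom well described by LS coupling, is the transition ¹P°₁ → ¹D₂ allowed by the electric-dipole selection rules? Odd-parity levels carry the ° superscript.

Parity must change: odd → even — ✓.
ΔS = 0: S: 0 → 0 — ✓.
ΔL = 0, ±1 (not L=0↔0): L: 1 → 2, ΔL = +1 — ✓.
ΔJ = 0, ±1 (not J=0↔0): J: 1 → 2, ΔJ = +1 — ✓.
All four E1 rules are satisfied.

allowed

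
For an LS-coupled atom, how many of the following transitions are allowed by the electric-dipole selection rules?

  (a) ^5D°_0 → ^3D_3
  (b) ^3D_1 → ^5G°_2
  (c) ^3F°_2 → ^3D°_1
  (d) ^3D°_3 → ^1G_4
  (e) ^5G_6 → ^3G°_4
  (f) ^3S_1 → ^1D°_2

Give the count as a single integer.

0

(a) forbidden (ΔS, ΔJ fail)
(b) forbidden (ΔS, ΔL fail)
(c) forbidden (parity fails)
(d) forbidden (ΔS, ΔL fail)
(e) forbidden (ΔS, ΔJ fail)
(f) forbidden (ΔS, ΔL fail)
Total allowed: 0 of 6.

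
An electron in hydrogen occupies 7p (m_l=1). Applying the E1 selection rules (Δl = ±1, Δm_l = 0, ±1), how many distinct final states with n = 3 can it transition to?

E1 requires Δl = ±1, so l_f ∈ {0, 2}; with 0 ≤ l_f ≤ n_f−1 = 2, the allowed l_f values are {0, 2}.
For l_f = 0: m_f ∈ {m_i−1, m_i, m_i+1} ∩ [−0, 0] = {0} → 1 state.
For l_f = 2: m_f ∈ {m_i−1, m_i, m_i+1} ∩ [−2, 2] = {0, 1, 2} → 3 states.
Total: 4.

4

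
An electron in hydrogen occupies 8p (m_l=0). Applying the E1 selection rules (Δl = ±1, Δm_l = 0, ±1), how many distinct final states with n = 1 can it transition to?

E1 requires Δl = ±1, so l_f ∈ {0, 2}; with 0 ≤ l_f ≤ n_f−1 = 0, the allowed l_f values are {0}.
For l_f = 0: m_f ∈ {m_i−1, m_i, m_i+1} ∩ [−0, 0] = {0} → 1 state.
Total: 1.

1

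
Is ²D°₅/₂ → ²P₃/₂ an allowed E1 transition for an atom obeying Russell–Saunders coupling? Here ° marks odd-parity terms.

Parity must change: odd → even — ok.
ΔS = 0: S: 1/2 → 1/2 — ok.
ΔL = 0, ±1 (not L=0↔0): L: 2 → 1, ΔL = -1 — ok.
ΔJ = 0, ±1 (not J=0↔0): J: 5/2 → 3/2, ΔJ = -1 — ok.
All four E1 rules are satisfied.

allowed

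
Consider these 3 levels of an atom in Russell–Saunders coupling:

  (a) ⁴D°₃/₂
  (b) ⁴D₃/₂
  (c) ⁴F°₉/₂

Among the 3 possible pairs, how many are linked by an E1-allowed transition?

1

(a)–(b): allowed.
(a)–(c): forbidden (parity, ΔJ).
(b)–(c): forbidden (ΔJ).
Allowed pairs: 1 of 3.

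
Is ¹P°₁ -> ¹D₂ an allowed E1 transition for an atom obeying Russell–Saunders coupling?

allowed

Initial level: S=0, L=1, J=1, parity odd. Final level: S=0, L=2, J=2, parity even.
Parity must change: odd → even — ok.
ΔS = 0: S: 0 → 0 — ok.
ΔL = 0, ±1 (not L=0↔0): L: 1 → 2, ΔL = +1 — ok.
ΔJ = 0, ±1 (not J=0↔0): J: 1 → 2, ΔJ = +1 — ok.
All four E1 rules are satisfied.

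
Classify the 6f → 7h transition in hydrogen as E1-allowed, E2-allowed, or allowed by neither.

Δl = 5 − 3 = +2; l_i + l_f = 8.
E1 (Δl = ±1): not satisfied.
E2 (Δl = 0,±2, l_i+l_f ≥ 2): satisfied.

E2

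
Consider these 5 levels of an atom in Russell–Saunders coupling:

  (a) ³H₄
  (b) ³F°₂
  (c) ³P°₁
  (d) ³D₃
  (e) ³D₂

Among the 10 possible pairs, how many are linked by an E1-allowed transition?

(a)–(b): forbidden (ΔL, ΔJ).
(a)–(c): forbidden (ΔL, ΔJ).
(a)–(d): forbidden (parity, ΔL).
(a)–(e): forbidden (parity, ΔL, ΔJ).
(b)–(c): forbidden (parity, ΔL).
(b)–(d): allowed.
(b)–(e): allowed.
(c)–(d): forbidden (ΔJ).
(c)–(e): allowed.
(d)–(e): forbidden (parity).
Allowed pairs: 3 of 10.

3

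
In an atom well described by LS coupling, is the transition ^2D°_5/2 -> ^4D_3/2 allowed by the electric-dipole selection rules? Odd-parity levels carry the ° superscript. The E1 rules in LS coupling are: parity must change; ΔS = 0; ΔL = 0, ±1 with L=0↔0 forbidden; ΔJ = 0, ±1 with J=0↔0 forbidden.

Parity must change: odd → even — passes.
ΔS = 0: S: 1/2 → 3/2 — fails.
ΔL = 0, ±1 (not L=0↔0): L: 2 → 2, ΔL = +0 — passes.
ΔJ = 0, ±1 (not J=0↔0): J: 5/2 → 3/2, ΔJ = -1 — passes.
Rule(s) violated: ΔS.

forbidden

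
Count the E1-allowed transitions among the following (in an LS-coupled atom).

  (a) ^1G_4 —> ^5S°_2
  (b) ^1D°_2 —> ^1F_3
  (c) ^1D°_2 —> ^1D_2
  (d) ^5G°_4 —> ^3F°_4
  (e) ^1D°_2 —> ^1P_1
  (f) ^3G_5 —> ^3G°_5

(a) forbidden (ΔS, ΔL, ΔJ fail)
(b) allowed
(c) allowed
(d) forbidden (parity, ΔS fail)
(e) allowed
(f) allowed
Total allowed: 4 of 6.

4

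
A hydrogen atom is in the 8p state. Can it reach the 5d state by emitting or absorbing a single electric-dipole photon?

allowed

Δl = 2 − 1 = +1; the E1 rule Δl = ±1 is ok.
All E1 selection rules are satisfied.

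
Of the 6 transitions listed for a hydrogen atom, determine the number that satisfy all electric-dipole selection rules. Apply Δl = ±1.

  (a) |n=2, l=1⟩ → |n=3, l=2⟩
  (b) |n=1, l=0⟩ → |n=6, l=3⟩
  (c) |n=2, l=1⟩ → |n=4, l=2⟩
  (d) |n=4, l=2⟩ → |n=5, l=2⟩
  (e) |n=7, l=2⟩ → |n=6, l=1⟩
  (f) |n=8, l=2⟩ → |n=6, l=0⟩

(a) allowed
(b) forbidden — Δl = +3 (E1 requires Δl = ±1)
(c) allowed
(d) forbidden — Δl = +0 (E1 requires Δl = ±1)
(e) allowed
(f) forbidden — Δl = -2 (E1 requires Δl = ±1)
Total allowed: 3 of 6.

3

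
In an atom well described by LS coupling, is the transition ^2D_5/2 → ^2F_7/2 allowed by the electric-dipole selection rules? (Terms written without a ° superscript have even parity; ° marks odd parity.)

forbidden

Parity must change: even → even — fails.
ΔS = 0: S: 1/2 → 1/2 — passes.
ΔL = 0, ±1 (not L=0↔0): L: 2 → 3, ΔL = +1 — passes.
ΔJ = 0, ±1 (not J=0↔0): J: 5/2 → 7/2, ΔJ = +1 — passes.
Rule(s) violated: parity.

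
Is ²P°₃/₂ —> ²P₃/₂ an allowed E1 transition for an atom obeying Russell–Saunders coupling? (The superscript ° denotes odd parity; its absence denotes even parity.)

Reading off the term symbols: S 1/2→1/2, L 1→1, J 3/2→3/2, parity odd→even.
Parity must change: odd → even — satisfied.
ΔS = 0: S: 1/2 → 1/2 — satisfied.
ΔL = 0, ±1 (not L=0↔0): L: 1 → 1, ΔL = +0 — satisfied.
ΔJ = 0, ±1 (not J=0↔0): J: 3/2 → 3/2, ΔJ = +0 — satisfied.
All four E1 rules are satisfied.

allowed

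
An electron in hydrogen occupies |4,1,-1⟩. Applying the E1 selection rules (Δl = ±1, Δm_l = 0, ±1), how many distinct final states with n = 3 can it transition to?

E1 requires Δl = ±1, so l_f ∈ {0, 2}; with 0 ≤ l_f ≤ n_f−1 = 2, the allowed l_f values are {0, 2}.
For l_f = 0: m_f ∈ {m_i−1, m_i, m_i+1} ∩ [−0, 0] = {0} → 1 state.
For l_f = 2: m_f ∈ {m_i−1, m_i, m_i+1} ∩ [−2, 2] = {-2, -1, 0} → 3 states.
Total: 4.

4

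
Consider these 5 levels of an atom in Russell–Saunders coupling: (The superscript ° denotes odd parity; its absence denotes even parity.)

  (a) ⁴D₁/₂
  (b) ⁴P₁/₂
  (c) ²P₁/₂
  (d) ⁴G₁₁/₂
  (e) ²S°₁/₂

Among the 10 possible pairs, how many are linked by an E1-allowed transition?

(a)–(b): forbidden (parity).
(a)–(c): forbidden (parity, ΔS).
(a)–(d): forbidden (parity, ΔL, ΔJ).
(a)–(e): forbidden (ΔS, ΔL).
(b)–(c): forbidden (parity, ΔS).
(b)–(d): forbidden (parity, ΔL, ΔJ).
(b)–(e): forbidden (ΔS).
(c)–(d): forbidden (parity, ΔS, ΔL, ΔJ).
(c)–(e): allowed.
(d)–(e): forbidden (ΔS, ΔL, ΔJ).
Allowed pairs: 1 of 10.

1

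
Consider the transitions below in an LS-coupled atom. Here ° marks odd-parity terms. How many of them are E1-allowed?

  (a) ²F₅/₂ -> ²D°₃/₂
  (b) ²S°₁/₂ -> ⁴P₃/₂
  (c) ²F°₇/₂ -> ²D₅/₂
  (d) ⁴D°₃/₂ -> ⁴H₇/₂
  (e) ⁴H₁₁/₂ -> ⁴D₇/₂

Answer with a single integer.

2

(a) allowed
(b) forbidden (ΔS fails)
(c) allowed
(d) forbidden (ΔL, ΔJ fail)
(e) forbidden (parity, ΔL, ΔJ fail)
Total allowed: 2 of 5.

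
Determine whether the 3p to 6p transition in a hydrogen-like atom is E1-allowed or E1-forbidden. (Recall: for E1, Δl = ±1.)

Δl = 1 − 1 = +0; the E1 rule Δl = ±1 is fails.
The transition is electric-dipole forbidden.

forbidden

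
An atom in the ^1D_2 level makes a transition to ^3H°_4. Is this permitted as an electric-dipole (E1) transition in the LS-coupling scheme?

forbidden

Reading off the term symbols: S 0→1, L 2→5, J 2→4, parity even→odd.
Parity must change: even → odd — ✓.
ΔL = 0, ±1 (not L=0↔0): L: 2 → 5, ΔL = +3 — ✗.
ΔJ = 0, ±1 (not J=0↔0): J: 2 → 4, ΔJ = +2 — ✗.
ΔS = 0: S: 0 → 1 — ✗.
Rule(s) violated: ΔS, ΔL, ΔJ.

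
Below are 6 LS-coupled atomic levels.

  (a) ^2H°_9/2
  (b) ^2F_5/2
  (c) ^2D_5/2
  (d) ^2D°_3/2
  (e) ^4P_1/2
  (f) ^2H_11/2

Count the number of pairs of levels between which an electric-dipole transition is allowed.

(a)–(b): forbidden (ΔL, ΔJ).
(a)–(c): forbidden (ΔL, ΔJ).
(a)–(d): forbidden (parity, ΔL, ΔJ).
(a)–(e): forbidden (ΔS, ΔL, ΔJ).
(a)–(f): allowed.
(b)–(c): forbidden (parity).
(b)–(d): allowed.
(b)–(e): forbidden (parity, ΔS, ΔL, ΔJ).
(b)–(f): forbidden (parity, ΔL, ΔJ).
(c)–(d): allowed.
(c)–(e): forbidden (parity, ΔS, ΔJ).
(c)–(f): forbidden (parity, ΔL, ΔJ).
(d)–(e): forbidden (ΔS).
(d)–(f): forbidden (ΔL, ΔJ).
(e)–(f): forbidden (parity, ΔS, ΔL, ΔJ).
Allowed pairs: 3 of 15.

3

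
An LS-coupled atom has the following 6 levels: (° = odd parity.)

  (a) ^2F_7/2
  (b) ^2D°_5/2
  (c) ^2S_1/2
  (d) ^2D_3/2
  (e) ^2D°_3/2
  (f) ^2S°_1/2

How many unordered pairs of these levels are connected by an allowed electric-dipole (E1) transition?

(a)–(b): allowed.
(a)–(c): forbidden (parity, ΔL, ΔJ).
(a)–(d): forbidden (parity, ΔJ).
(a)–(e): forbidden (ΔJ).
(a)–(f): forbidden (ΔL, ΔJ).
(b)–(c): forbidden (ΔL, ΔJ).
(b)–(d): allowed.
(b)–(e): forbidden (parity).
(b)–(f): forbidden (parity, ΔL, ΔJ).
(c)–(d): forbidden (parity, ΔL).
(c)–(e): forbidden (ΔL).
(c)–(f): forbidden (ΔL).
(d)–(e): allowed.
(d)–(f): forbidden (ΔL).
(e)–(f): forbidden (parity, ΔL).
Allowed pairs: 3 of 15.

3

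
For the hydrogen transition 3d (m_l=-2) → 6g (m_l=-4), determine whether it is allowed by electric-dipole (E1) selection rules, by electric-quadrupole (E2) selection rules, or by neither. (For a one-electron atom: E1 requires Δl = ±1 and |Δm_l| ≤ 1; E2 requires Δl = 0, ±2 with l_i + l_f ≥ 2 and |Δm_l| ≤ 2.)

Δl = 4 − 2 = +2; l_i + l_f = 6.
Δm_l = -2.
E1 (Δl = ±1, |Δm_l| ≤ 1): not satisfied.
E2 (Δl = 0,±2, l_i+l_f ≥ 2, |Δm_l| ≤ 2): satisfied.

E2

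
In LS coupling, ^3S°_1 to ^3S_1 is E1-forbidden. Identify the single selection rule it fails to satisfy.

the L=0 ↔ L=0 exclusion

Reading off the term symbols: S 1→1, L 0→0, J 1→1, parity odd→even.
Parity must change: odd → even — satisfied.
ΔS = 0: S: 1 → 1 — satisfied.
ΔL = 0, ±1 (not L=0↔0): L: 0 → 0, ΔL = +0 — violated.
ΔJ = 0, ±1 (not J=0↔0): J: 1 → 1, ΔJ = +0 — satisfied.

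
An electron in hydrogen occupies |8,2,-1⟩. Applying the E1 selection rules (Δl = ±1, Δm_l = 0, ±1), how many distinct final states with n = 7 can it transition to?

5

E1 requires Δl = ±1, so l_f ∈ {1, 3}; with 0 ≤ l_f ≤ n_f−1 = 6, the allowed l_f values are {1, 3}.
For l_f = 1: m_f ∈ {m_i−1, m_i, m_i+1} ∩ [−1, 1] = {-1, 0} → 2 states.
For l_f = 3: m_f ∈ {m_i−1, m_i, m_i+1} ∩ [−3, 3] = {-2, -1, 0} → 3 states.
Total: 5.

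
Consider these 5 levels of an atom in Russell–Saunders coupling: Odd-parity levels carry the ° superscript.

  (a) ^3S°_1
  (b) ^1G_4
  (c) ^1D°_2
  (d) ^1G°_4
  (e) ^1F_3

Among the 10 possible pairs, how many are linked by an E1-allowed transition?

3

(a)–(b): forbidden (ΔS, ΔL, ΔJ).
(a)–(c): forbidden (parity, ΔS, ΔL).
(a)–(d): forbidden (parity, ΔS, ΔL, ΔJ).
(a)–(e): forbidden (ΔS, ΔL, ΔJ).
(b)–(c): forbidden (ΔL, ΔJ).
(b)–(d): allowed.
(b)–(e): forbidden (parity).
(c)–(d): forbidden (parity, ΔL, ΔJ).
(c)–(e): allowed.
(d)–(e): allowed.
Allowed pairs: 3 of 10.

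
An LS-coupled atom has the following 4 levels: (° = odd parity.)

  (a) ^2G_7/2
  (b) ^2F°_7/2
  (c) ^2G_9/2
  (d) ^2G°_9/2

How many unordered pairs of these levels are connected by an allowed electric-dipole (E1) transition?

(a)–(b): allowed.
(a)–(c): forbidden (parity).
(a)–(d): allowed.
(b)–(c): allowed.
(b)–(d): forbidden (parity).
(c)–(d): allowed.
Allowed pairs: 4 of 6.

4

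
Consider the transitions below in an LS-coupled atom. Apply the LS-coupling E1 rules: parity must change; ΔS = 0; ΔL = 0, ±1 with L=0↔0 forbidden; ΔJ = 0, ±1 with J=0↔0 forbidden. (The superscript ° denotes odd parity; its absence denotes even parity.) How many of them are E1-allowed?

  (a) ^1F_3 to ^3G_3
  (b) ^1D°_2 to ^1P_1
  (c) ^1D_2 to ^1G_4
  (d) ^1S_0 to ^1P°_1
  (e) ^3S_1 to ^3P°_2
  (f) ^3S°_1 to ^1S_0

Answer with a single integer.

3

(a) forbidden (parity, ΔS fail)
(b) allowed
(c) forbidden (parity, ΔL, ΔJ fail)
(d) allowed
(e) allowed
(f) forbidden (ΔS, ΔL fail)
Total allowed: 3 of 6.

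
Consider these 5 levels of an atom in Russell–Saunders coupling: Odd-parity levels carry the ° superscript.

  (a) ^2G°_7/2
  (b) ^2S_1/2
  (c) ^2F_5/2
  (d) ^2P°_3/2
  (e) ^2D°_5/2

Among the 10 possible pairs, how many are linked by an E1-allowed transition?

(a)–(b): forbidden (ΔL, ΔJ).
(a)–(c): allowed.
(a)–(d): forbidden (parity, ΔL, ΔJ).
(a)–(e): forbidden (parity, ΔL).
(b)–(c): forbidden (parity, ΔL, ΔJ).
(b)–(d): allowed.
(b)–(e): forbidden (ΔL, ΔJ).
(c)–(d): forbidden (ΔL).
(c)–(e): allowed.
(d)–(e): forbidden (parity).
Allowed pairs: 3 of 10.

3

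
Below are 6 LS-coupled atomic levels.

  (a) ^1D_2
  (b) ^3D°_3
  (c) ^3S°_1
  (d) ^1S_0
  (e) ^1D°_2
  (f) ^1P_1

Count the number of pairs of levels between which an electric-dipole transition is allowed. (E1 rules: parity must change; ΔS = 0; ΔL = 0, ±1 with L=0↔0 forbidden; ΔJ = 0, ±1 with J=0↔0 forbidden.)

(a)–(b): forbidden (ΔS).
(a)–(c): forbidden (ΔS, ΔL).
(a)–(d): forbidden (parity, ΔL, ΔJ).
(a)–(e): allowed.
(a)–(f): forbidden (parity).
(b)–(c): forbidden (parity, ΔL, ΔJ).
(b)–(d): forbidden (ΔS, ΔL, ΔJ).
(b)–(e): forbidden (parity, ΔS).
(b)–(f): forbidden (ΔS, ΔJ).
(c)–(d): forbidden (ΔS, ΔL).
(c)–(e): forbidden (parity, ΔS, ΔL).
(c)–(f): forbidden (ΔS).
(d)–(e): forbidden (ΔL, ΔJ).
(d)–(f): forbidden (parity).
(e)–(f): allowed.
Allowed pairs: 2 of 15.

2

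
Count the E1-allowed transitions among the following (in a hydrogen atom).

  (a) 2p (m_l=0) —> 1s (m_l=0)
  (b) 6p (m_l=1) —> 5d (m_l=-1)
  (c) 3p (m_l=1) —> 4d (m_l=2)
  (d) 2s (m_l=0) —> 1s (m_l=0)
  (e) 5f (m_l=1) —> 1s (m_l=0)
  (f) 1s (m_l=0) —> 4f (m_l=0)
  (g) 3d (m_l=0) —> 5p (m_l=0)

3

(a) allowed
(b) forbidden — Δm_l = -2 (E1 requires Δm_l = 0, ±1)
(c) allowed
(d) forbidden — Δl = +0 (E1 requires Δl = ±1)
(e) forbidden — Δl = -3 (E1 requires Δl = ±1)
(f) forbidden — Δl = +3 (E1 requires Δl = ±1)
(g) allowed
Total allowed: 3 of 7.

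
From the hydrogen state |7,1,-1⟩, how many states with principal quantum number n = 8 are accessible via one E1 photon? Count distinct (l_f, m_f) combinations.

4

E1 requires Δl = ±1, so l_f ∈ {0, 2}; with 0 ≤ l_f ≤ n_f−1 = 7, the allowed l_f values are {0, 2}.
For l_f = 0: m_f ∈ {m_i−1, m_i, m_i+1} ∩ [−0, 0] = {0} → 1 state.
For l_f = 2: m_f ∈ {m_i−1, m_i, m_i+1} ∩ [−2, 2] = {-2, -1, 0} → 3 states.
Total: 4.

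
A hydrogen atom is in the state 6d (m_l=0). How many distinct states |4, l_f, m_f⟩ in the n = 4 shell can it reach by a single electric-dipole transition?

6

E1 requires Δl = ±1, so l_f ∈ {1, 3}; with 0 ≤ l_f ≤ n_f−1 = 3, the allowed l_f values are {1, 3}.
For l_f = 1: m_f ∈ {m_i−1, m_i, m_i+1} ∩ [−1, 1] = {-1, 0, 1} → 3 states.
For l_f = 3: m_f ∈ {m_i−1, m_i, m_i+1} ∩ [−3, 3] = {-1, 0, 1} → 3 states.
Total: 6.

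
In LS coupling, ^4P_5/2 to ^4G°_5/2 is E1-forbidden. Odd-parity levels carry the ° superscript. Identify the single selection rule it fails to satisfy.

Reading off the term symbols: S 3/2→3/2, L 1→4, J 5/2→5/2, parity even→odd.
Parity must change: even → odd — ok.
ΔS = 0: S: 3/2 → 3/2 — ok.
ΔL = 0, ±1 (not L=0↔0): L: 1 → 4, ΔL = +3 — fails.
ΔJ = 0, ±1 (not J=0↔0): J: 5/2 → 5/2, ΔJ = +0 — ok.

the ΔL = 0, ±1 rule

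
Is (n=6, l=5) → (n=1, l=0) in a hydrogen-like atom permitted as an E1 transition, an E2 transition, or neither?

neither

Δl = 0 − 5 = -5; l_i + l_f = 5.
E1 (Δl = ±1): not satisfied.
E2 (Δl = 0,±2, l_i+l_f ≥ 2): not satisfied.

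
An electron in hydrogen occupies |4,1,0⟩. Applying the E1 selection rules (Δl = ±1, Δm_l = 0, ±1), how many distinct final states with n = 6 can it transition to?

E1 requires Δl = ±1, so l_f ∈ {0, 2}; with 0 ≤ l_f ≤ n_f−1 = 5, the allowed l_f values are {0, 2}.
For l_f = 0: m_f ∈ {m_i−1, m_i, m_i+1} ∩ [−0, 0] = {0} → 1 state.
For l_f = 2: m_f ∈ {m_i−1, m_i, m_i+1} ∩ [−2, 2] = {-1, 0, 1} → 3 states.
Total: 4.

4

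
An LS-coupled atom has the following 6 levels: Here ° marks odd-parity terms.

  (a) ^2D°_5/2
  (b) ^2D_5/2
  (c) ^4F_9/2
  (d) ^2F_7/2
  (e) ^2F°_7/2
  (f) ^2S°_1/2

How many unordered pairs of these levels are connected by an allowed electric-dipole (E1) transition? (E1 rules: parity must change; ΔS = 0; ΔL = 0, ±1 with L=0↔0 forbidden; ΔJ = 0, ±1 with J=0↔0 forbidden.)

(a)–(b): allowed.
(a)–(c): forbidden (ΔS, ΔJ).
(a)–(d): allowed.
(a)–(e): forbidden (parity).
(a)–(f): forbidden (parity, ΔL, ΔJ).
(b)–(c): forbidden (parity, ΔS, ΔJ).
(b)–(d): forbidden (parity).
(b)–(e): allowed.
(b)–(f): forbidden (ΔL, ΔJ).
(c)–(d): forbidden (parity, ΔS).
(c)–(e): forbidden (ΔS).
(c)–(f): forbidden (ΔS, ΔL, ΔJ).
(d)–(e): allowed.
(d)–(f): forbidden (ΔL, ΔJ).
(e)–(f): forbidden (parity, ΔL, ΔJ).
Allowed pairs: 4 of 15.

4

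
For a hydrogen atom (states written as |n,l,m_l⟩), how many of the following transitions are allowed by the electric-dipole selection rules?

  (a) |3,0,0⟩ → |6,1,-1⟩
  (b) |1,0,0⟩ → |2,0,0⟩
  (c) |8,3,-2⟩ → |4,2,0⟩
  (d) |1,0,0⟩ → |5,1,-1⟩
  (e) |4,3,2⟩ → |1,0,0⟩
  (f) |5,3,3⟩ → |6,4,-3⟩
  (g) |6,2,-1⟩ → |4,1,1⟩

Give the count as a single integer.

(a) allowed
(b) forbidden — Δl = +0 (E1 requires Δl = ±1)
(c) forbidden — Δm_l = +2 (E1 requires Δm_l = 0, ±1)
(d) allowed
(e) forbidden — Δl = -3 (E1 requires Δl = ±1); Δm_l = -2 (E1 requires Δm_l = 0, ±1)
(f) forbidden — Δm_l = -6 (E1 requires Δm_l = 0, ±1)
(g) forbidden — Δm_l = +2 (E1 requires Δm_l = 0, ±1)
Total allowed: 2 of 7.

2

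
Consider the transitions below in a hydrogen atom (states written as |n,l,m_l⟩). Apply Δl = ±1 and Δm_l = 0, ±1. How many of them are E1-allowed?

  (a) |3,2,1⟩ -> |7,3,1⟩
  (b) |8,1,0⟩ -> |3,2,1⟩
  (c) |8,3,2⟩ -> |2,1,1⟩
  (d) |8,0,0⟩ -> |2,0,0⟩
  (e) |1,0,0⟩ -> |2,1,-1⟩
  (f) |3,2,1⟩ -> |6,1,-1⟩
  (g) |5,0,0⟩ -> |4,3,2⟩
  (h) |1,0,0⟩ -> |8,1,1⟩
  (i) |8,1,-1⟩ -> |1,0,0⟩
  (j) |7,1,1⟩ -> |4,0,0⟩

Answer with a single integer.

(a) allowed
(b) allowed
(c) forbidden — Δl = -2 (E1 requires Δl = ±1)
(d) forbidden — Δl = +0 (E1 requires Δl = ±1)
(e) allowed
(f) forbidden — Δm_l = -2 (E1 requires Δm_l = 0, ±1)
(g) forbidden — Δl = +3 (E1 requires Δl = ±1); Δm_l = +2 (E1 requires Δm_l = 0, ±1)
(h) allowed
(i) allowed
(j) allowed
Total allowed: 6 of 10.

6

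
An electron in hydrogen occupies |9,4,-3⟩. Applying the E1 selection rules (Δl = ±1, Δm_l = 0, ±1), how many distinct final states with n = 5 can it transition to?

E1 requires Δl = ±1, so l_f ∈ {3, 5}; with 0 ≤ l_f ≤ n_f−1 = 4, the allowed l_f values are {3}.
For l_f = 3: m_f ∈ {m_i−1, m_i, m_i+1} ∩ [−3, 3] = {-3, -2} → 2 states.
Total: 2.

2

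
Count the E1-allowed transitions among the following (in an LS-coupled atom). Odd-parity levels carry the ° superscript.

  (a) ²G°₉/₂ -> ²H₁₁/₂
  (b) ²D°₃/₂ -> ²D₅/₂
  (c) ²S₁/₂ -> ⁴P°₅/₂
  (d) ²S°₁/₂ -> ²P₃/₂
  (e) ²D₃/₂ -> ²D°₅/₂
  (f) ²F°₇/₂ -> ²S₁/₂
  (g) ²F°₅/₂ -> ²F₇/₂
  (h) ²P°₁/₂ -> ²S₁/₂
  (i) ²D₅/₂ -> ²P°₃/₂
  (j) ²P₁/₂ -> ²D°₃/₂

(a) allowed
(b) allowed
(c) forbidden (ΔS, ΔJ fail)
(d) allowed
(e) allowed
(f) forbidden (ΔL, ΔJ fail)
(g) allowed
(h) allowed
(i) allowed
(j) allowed
Total allowed: 8 of 10.

8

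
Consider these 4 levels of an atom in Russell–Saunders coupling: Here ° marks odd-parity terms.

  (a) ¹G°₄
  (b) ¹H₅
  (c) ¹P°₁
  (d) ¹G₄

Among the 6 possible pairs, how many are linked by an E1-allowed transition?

(a)–(b): allowed.
(a)–(c): forbidden (parity, ΔL, ΔJ).
(a)–(d): allowed.
(b)–(c): forbidden (ΔL, ΔJ).
(b)–(d): forbidden (parity).
(c)–(d): forbidden (ΔL, ΔJ).
Allowed pairs: 2 of 6.

2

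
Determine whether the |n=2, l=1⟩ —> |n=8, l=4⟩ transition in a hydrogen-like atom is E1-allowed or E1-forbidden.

forbidden

Initial l = 1, final l = 4, so Δl = +3. E1 requires Δl = ±1: fails.
The transition is electric-dipole forbidden.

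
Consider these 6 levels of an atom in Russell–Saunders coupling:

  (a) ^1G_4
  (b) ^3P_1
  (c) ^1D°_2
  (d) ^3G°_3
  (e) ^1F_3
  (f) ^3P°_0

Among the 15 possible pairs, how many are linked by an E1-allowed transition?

2

(a)–(b): forbidden (parity, ΔS, ΔL, ΔJ).
(a)–(c): forbidden (ΔL, ΔJ).
(a)–(d): forbidden (ΔS).
(a)–(e): forbidden (parity).
(a)–(f): forbidden (ΔS, ΔL, ΔJ).
(b)–(c): forbidden (ΔS).
(b)–(d): forbidden (ΔL, ΔJ).
(b)–(e): forbidden (parity, ΔS, ΔL, ΔJ).
(b)–(f): allowed.
(c)–(d): forbidden (parity, ΔS, ΔL).
(c)–(e): allowed.
(c)–(f): forbidden (parity, ΔS, ΔJ).
(d)–(e): forbidden (ΔS).
(d)–(f): forbidden (parity, ΔL, ΔJ).
(e)–(f): forbidden (ΔS, ΔL, ΔJ).
Allowed pairs: 2 of 15.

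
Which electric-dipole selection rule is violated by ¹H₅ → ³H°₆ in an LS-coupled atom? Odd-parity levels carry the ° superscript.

the ΔS = 0 rule

ΔL = 0, ±1 (not L=0↔0): L: 5 → 5, ΔL = +0 — passes.
Parity must change: even → odd — passes.
ΔS = 0: S: 0 → 1 — fails.
ΔJ = 0, ±1 (not J=0↔0): J: 5 → 6, ΔJ = +1 — passes.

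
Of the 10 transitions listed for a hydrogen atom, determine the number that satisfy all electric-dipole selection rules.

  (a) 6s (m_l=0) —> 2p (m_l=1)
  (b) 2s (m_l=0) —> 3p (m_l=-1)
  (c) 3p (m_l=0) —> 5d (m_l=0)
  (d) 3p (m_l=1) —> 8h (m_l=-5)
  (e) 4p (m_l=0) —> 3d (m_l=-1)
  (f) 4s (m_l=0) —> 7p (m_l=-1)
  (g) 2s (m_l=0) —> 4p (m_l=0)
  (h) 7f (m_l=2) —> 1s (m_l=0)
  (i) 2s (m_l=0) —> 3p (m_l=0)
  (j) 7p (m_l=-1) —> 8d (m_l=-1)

(a) allowed
(b) allowed
(c) allowed
(d) forbidden — Δl = +4 (E1 requires Δl = ±1); Δm_l = -6 (E1 requires Δm_l = 0, ±1)
(e) allowed
(f) allowed
(g) allowed
(h) forbidden — Δl = -3 (E1 requires Δl = ±1); Δm_l = -2 (E1 requires Δm_l = 0, ±1)
(i) allowed
(j) allowed
Total allowed: 8 of 10.

8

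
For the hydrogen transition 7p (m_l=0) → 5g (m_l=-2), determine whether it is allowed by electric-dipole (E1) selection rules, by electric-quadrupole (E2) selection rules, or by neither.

Δl = 4 − 1 = +3; l_i + l_f = 5.
Δm_l = -2.
E1 (Δl = ±1, |Δm_l| ≤ 1): not satisfied.
E2 (Δl = 0,±2, l_i+l_f ≥ 2, |Δm_l| ≤ 2): not satisfied.

neither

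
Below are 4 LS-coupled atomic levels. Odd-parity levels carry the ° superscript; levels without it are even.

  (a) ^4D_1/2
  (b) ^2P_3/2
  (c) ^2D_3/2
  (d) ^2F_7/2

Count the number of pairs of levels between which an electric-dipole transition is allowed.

(a)–(b): forbidden (parity, ΔS).
(a)–(c): forbidden (parity, ΔS).
(a)–(d): forbidden (parity, ΔS, ΔJ).
(b)–(c): forbidden (parity).
(b)–(d): forbidden (parity, ΔL, ΔJ).
(c)–(d): forbidden (parity, ΔJ).
Allowed pairs: 0 of 6.

0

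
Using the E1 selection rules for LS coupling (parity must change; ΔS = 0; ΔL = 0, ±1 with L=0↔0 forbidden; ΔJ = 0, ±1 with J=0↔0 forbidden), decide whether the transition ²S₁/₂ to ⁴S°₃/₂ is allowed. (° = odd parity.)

Reading off the term symbols: S 1/2→3/2, L 0→0, J 1/2→3/2, parity even→odd.
Parity must change: even → odd — ✓.
ΔS = 0: S: 1/2 → 3/2 — ✗.
ΔL = 0, ±1 (not L=0↔0): L: 0 → 0, ΔL = +0 — ✗.
ΔJ = 0, ±1 (not J=0↔0): J: 1/2 → 3/2, ΔJ = +1 — ✓.
Rule(s) violated: ΔS, ΔL.

forbidden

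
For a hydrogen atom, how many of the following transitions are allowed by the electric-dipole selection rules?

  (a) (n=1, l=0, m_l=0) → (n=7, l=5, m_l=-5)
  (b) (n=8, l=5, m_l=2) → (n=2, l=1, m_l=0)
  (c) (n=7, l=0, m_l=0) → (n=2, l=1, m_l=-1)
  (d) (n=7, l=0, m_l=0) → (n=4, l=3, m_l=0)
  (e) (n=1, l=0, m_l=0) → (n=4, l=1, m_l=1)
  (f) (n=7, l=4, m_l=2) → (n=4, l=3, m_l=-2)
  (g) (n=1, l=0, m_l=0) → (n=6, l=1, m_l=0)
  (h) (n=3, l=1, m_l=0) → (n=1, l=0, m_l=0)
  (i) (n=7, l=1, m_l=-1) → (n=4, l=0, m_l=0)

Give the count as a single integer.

5

(a) forbidden — Δl = +5 (E1 requires Δl = ±1); Δm_l = -5 (E1 requires Δm_l = 0, ±1)
(b) forbidden — Δl = -4 (E1 requires Δl = ±1); Δm_l = -2 (E1 requires Δm_l = 0, ±1)
(c) allowed
(d) forbidden — Δl = +3 (E1 requires Δl = ±1)
(e) allowed
(f) forbidden — Δm_l = -4 (E1 requires Δm_l = 0, ±1)
(g) allowed
(h) allowed
(i) allowed
Total allowed: 5 of 9.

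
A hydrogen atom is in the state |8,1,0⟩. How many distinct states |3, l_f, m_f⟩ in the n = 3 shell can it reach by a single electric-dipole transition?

4

E1 requires Δl = ±1, so l_f ∈ {0, 2}; with 0 ≤ l_f ≤ n_f−1 = 2, the allowed l_f values are {0, 2}.
For l_f = 0: m_f ∈ {m_i−1, m_i, m_i+1} ∩ [−0, 0] = {0} → 1 state.
For l_f = 2: m_f ∈ {m_i−1, m_i, m_i+1} ∩ [−2, 2] = {-1, 0, 1} → 3 states.
Total: 4.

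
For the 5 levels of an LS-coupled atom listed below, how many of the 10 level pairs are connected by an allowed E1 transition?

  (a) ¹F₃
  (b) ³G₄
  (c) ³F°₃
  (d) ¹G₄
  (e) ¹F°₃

3

(a)–(b): forbidden (parity, ΔS).
(a)–(c): forbidden (ΔS).
(a)–(d): forbidden (parity).
(a)–(e): allowed.
(b)–(c): allowed.
(b)–(d): forbidden (parity, ΔS).
(b)–(e): forbidden (ΔS).
(c)–(d): forbidden (ΔS).
(c)–(e): forbidden (parity, ΔS).
(d)–(e): allowed.
Allowed pairs: 3 of 10.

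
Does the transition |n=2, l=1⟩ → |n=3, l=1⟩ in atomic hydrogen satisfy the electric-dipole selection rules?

forbidden

Initial l = 1, final l = 1, so Δl = +0. E1 requires Δl = ±1: violated.
The transition is electric-dipole forbidden.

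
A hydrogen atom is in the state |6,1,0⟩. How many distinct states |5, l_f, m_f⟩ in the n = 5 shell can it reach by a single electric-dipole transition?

4

E1 requires Δl = ±1, so l_f ∈ {0, 2}; with 0 ≤ l_f ≤ n_f−1 = 4, the allowed l_f values are {0, 2}.
For l_f = 0: m_f ∈ {m_i−1, m_i, m_i+1} ∩ [−0, 0] = {0} → 1 state.
For l_f = 2: m_f ∈ {m_i−1, m_i, m_i+1} ∩ [−2, 2] = {-1, 0, 1} → 3 states.
Total: 4.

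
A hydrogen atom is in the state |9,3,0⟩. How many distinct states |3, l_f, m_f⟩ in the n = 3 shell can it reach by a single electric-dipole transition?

3

E1 requires Δl = ±1, so l_f ∈ {2, 4}; with 0 ≤ l_f ≤ n_f−1 = 2, the allowed l_f values are {2}.
For l_f = 2: m_f ∈ {m_i−1, m_i, m_i+1} ∩ [−2, 2] = {-1, 0, 1} → 3 states.
Total: 3.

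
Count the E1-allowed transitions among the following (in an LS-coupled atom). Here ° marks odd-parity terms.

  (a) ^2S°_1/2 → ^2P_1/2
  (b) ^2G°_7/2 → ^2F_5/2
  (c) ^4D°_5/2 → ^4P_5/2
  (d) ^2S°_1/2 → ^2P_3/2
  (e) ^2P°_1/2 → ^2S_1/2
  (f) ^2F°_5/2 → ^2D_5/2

6

(a) allowed
(b) allowed
(c) allowed
(d) allowed
(e) allowed
(f) allowed
Total allowed: 6 of 6.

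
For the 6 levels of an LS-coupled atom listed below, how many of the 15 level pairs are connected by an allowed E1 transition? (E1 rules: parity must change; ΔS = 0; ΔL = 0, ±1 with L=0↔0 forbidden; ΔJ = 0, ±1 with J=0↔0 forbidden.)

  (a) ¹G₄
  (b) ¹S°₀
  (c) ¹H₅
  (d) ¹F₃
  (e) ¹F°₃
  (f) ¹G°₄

5

(a)–(b): forbidden (ΔL, ΔJ).
(a)–(c): forbidden (parity).
(a)–(d): forbidden (parity).
(a)–(e): allowed.
(a)–(f): allowed.
(b)–(c): forbidden (ΔL, ΔJ).
(b)–(d): forbidden (ΔL, ΔJ).
(b)–(e): forbidden (parity, ΔL, ΔJ).
(b)–(f): forbidden (parity, ΔL, ΔJ).
(c)–(d): forbidden (parity, ΔL, ΔJ).
(c)–(e): forbidden (ΔL, ΔJ).
(c)–(f): allowed.
(d)–(e): allowed.
(d)–(f): allowed.
(e)–(f): forbidden (parity).
Allowed pairs: 5 of 15.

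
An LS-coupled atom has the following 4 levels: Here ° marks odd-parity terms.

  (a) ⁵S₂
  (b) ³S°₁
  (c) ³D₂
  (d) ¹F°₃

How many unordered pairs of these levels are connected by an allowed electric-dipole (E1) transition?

(a)–(b): forbidden (ΔS, ΔL).
(a)–(c): forbidden (parity, ΔS, ΔL).
(a)–(d): forbidden (ΔS, ΔL).
(b)–(c): forbidden (ΔL).
(b)–(d): forbidden (parity, ΔS, ΔL, ΔJ).
(c)–(d): forbidden (ΔS).
Allowed pairs: 0 of 6.

0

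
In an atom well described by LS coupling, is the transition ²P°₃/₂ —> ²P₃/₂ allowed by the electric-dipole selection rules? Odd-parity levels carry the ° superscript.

Parity must change: odd → even — passes.
ΔS = 0: S: 1/2 → 1/2 — passes.
ΔL = 0, ±1 (not L=0↔0): L: 1 → 1, ΔL = +0 — passes.
ΔJ = 0, ±1 (not J=0↔0): J: 3/2 → 3/2, ΔJ = +0 — passes.
All four E1 rules are satisfied.

allowed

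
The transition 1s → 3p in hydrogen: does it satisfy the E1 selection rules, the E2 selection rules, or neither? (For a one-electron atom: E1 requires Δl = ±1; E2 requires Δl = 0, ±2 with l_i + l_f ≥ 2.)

E1

Δl = 1 − 0 = +1; l_i + l_f = 1.
E1 (Δl = ±1): satisfied.
E2 (Δl = 0,±2, l_i+l_f ≥ 2): not satisfied.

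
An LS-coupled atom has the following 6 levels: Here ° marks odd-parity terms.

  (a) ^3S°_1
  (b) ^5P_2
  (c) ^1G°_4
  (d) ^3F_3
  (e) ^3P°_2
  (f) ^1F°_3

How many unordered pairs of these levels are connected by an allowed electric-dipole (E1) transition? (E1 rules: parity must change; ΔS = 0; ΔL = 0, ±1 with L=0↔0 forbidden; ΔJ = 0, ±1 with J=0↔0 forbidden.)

0

(a)–(b): forbidden (ΔS).
(a)–(c): forbidden (parity, ΔS, ΔL, ΔJ).
(a)–(d): forbidden (ΔL, ΔJ).
(a)–(e): forbidden (parity).
(a)–(f): forbidden (parity, ΔS, ΔL, ΔJ).
(b)–(c): forbidden (ΔS, ΔL, ΔJ).
(b)–(d): forbidden (parity, ΔS, ΔL).
(b)–(e): forbidden (ΔS).
(b)–(f): forbidden (ΔS, ΔL).
(c)–(d): forbidden (ΔS).
(c)–(e): forbidden (parity, ΔS, ΔL, ΔJ).
(c)–(f): forbidden (parity).
(d)–(e): forbidden (ΔL).
(d)–(f): forbidden (ΔS).
(e)–(f): forbidden (parity, ΔS, ΔL).
Allowed pairs: 0 of 15.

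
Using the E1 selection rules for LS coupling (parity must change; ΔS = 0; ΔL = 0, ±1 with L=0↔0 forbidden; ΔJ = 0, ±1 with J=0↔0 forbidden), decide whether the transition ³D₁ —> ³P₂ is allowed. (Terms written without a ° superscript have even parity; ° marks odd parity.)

Reading off the term symbols: S 1→1, L 2→1, J 1→2, parity even→even.
Parity must change: even → even — ✗.
ΔS = 0: S: 1 → 1 — ✓.
ΔL = 0, ±1 (not L=0↔0): L: 2 → 1, ΔL = -1 — ✓.
ΔJ = 0, ±1 (not J=0↔0): J: 1 → 2, ΔJ = +1 — ✓.
Rule(s) violated: parity.

forbidden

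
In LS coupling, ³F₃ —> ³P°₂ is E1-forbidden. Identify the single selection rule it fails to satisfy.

the ΔL = 0, ±1 rule

Initial level: S=1, L=3, J=3, parity even. Final level: S=1, L=1, J=2, parity odd.
Parity must change: even → odd — ok.
ΔS = 0: S: 1 → 1 — ok.
ΔL = 0, ±1 (not L=0↔0): L: 3 → 1, ΔL = -2 — fails.
ΔJ = 0, ±1 (not J=0↔0): J: 3 → 2, ΔJ = -1 — ok.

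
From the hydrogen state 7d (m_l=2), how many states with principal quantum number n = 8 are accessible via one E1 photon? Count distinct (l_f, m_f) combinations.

4

E1 requires Δl = ±1, so l_f ∈ {1, 3}; with 0 ≤ l_f ≤ n_f−1 = 7, the allowed l_f values are {1, 3}.
For l_f = 1: m_f ∈ {m_i−1, m_i, m_i+1} ∩ [−1, 1] = {1} → 1 state.
For l_f = 3: m_f ∈ {m_i−1, m_i, m_i+1} ∩ [−3, 3] = {1, 2, 3} → 3 states.
Total: 4.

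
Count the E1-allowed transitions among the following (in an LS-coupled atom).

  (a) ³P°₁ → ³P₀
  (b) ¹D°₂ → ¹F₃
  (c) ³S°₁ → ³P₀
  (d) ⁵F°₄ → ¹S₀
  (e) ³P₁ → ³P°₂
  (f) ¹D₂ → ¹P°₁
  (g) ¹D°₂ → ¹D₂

6

(a) allowed
(b) allowed
(c) allowed
(d) forbidden (ΔS, ΔL, ΔJ fail)
(e) allowed
(f) allowed
(g) allowed
Total allowed: 6 of 7.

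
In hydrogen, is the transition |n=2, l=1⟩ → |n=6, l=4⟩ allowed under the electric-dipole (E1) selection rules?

Initial l = 1, final l = 4, so Δl = +3. E1 requires Δl = ±1: fails.
The transition is electric-dipole forbidden.

forbidden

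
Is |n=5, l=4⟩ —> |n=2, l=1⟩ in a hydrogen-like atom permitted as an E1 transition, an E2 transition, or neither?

Δl = 1 − 4 = -3; l_i + l_f = 5.
E1 (Δl = ±1): not satisfied.
E2 (Δl = 0,±2, l_i+l_f ≥ 2): not satisfied.

neither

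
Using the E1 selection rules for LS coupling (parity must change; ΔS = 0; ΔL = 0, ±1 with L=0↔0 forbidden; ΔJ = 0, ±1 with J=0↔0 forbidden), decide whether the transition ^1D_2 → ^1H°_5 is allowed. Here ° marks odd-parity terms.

Initial level: S=0, L=2, J=2, parity even. Final level: S=0, L=5, J=5, parity odd.
Parity must change: even → odd — ok.
ΔS = 0: S: 0 → 0 — ok.
ΔL = 0, ±1 (not L=0↔0): L: 2 → 5, ΔL = +3 — fails.
ΔJ = 0, ±1 (not J=0↔0): J: 2 → 5, ΔJ = +3 — fails.
Rule(s) violated: ΔL, ΔJ.

forbidden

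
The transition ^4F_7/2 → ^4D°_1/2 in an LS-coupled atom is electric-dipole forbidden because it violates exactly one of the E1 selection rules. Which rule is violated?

Initial level: S=3/2, L=3, J=7/2, parity even. Final level: S=3/2, L=2, J=1/2, parity odd.
ΔL = 0, ±1 (not L=0↔0): L: 3 → 2, ΔL = -1 — ✓.
ΔS = 0: S: 3/2 → 3/2 — ✓.
ΔJ = 0, ±1 (not J=0↔0): J: 7/2 → 1/2, ΔJ = -3 — ✗.
Parity must change: even → odd — ✓.

the ΔJ = 0, ±1 rule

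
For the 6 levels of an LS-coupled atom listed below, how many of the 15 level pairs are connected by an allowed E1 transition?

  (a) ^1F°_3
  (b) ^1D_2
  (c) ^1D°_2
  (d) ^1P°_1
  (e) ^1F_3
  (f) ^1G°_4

6

(a)–(b): allowed.
(a)–(c): forbidden (parity).
(a)–(d): forbidden (parity, ΔL, ΔJ).
(a)–(e): allowed.
(a)–(f): forbidden (parity).
(b)–(c): allowed.
(b)–(d): allowed.
(b)–(e): forbidden (parity).
(b)–(f): forbidden (ΔL, ΔJ).
(c)–(d): forbidden (parity).
(c)–(e): allowed.
(c)–(f): forbidden (parity, ΔL, ΔJ).
(d)–(e): forbidden (ΔL, ΔJ).
(d)–(f): forbidden (parity, ΔL, ΔJ).
(e)–(f): allowed.
Allowed pairs: 6 of 15.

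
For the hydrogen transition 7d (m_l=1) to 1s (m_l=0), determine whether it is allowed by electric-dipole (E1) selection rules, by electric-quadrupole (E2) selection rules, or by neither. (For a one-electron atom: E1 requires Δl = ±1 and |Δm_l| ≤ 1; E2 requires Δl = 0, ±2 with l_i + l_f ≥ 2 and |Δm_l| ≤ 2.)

Δl = 0 − 2 = -2; l_i + l_f = 2.
Δm_l = -1.
E1 (Δl = ±1, |Δm_l| ≤ 1): not satisfied.
E2 (Δl = 0,±2, l_i+l_f ≥ 2, |Δm_l| ≤ 2): satisfied.

E2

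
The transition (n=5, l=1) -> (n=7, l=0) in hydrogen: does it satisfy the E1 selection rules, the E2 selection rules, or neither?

Δl = 0 − 1 = -1; l_i + l_f = 1.
E1 (Δl = ±1): satisfied.
E2 (Δl = 0,±2, l_i+l_f ≥ 2): not satisfied.

E1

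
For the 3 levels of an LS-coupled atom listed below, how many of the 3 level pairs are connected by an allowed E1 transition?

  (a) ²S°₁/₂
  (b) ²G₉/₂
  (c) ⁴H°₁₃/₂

0

(a)–(b): forbidden (ΔL, ΔJ).
(a)–(c): forbidden (parity, ΔS, ΔL, ΔJ).
(b)–(c): forbidden (ΔS, ΔJ).
Allowed pairs: 0 of 3.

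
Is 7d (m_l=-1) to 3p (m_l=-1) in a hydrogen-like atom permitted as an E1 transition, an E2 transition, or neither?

Δl = 1 − 2 = -1; l_i + l_f = 3.
Δm_l = +0.
E1 (Δl = ±1, |Δm_l| ≤ 1): satisfied.
E2 (Δl = 0,±2, l_i+l_f ≥ 2, |Δm_l| ≤ 2): not satisfied.

E1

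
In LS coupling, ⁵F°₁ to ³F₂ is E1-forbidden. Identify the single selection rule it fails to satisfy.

the ΔS = 0 rule

ΔJ = 0, ±1 (not J=0↔0): J: 1 → 2, ΔJ = +1 — ✓.
Parity must change: odd → even — ✓.
ΔS = 0: S: 2 → 1 — ✗.
ΔL = 0, ±1 (not L=0↔0): L: 3 → 3, ΔL = +0 — ✓.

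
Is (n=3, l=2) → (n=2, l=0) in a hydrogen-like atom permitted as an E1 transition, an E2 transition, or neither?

E2

Δl = 0 − 2 = -2; l_i + l_f = 2.
E1 (Δl = ±1): not satisfied.
E2 (Δl = 0,±2, l_i+l_f ≥ 2): satisfied.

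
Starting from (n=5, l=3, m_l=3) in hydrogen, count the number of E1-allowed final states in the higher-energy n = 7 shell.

4

E1 requires Δl = ±1, so l_f ∈ {2, 4}; with 0 ≤ l_f ≤ n_f−1 = 6, the allowed l_f values are {2, 4}.
For l_f = 2: m_f ∈ {m_i−1, m_i, m_i+1} ∩ [−2, 2] = {2} → 1 state.
For l_f = 4: m_f ∈ {m_i−1, m_i, m_i+1} ∩ [−4, 4] = {2, 3, 4} → 3 states.
Total: 4.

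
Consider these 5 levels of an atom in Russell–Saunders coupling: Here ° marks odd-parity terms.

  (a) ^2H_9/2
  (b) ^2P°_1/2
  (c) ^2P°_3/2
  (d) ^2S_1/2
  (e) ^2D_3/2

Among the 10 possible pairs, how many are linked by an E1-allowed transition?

(a)–(b): forbidden (ΔL, ΔJ).
(a)–(c): forbidden (ΔL, ΔJ).
(a)–(d): forbidden (parity, ΔL, ΔJ).
(a)–(e): forbidden (parity, ΔL, ΔJ).
(b)–(c): forbidden (parity).
(b)–(d): allowed.
(b)–(e): allowed.
(c)–(d): allowed.
(c)–(e): allowed.
(d)–(e): forbidden (parity, ΔL).
Allowed pairs: 4 of 10.

4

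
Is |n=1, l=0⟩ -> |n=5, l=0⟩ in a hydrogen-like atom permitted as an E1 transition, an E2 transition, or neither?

neither

Δl = 0 − 0 = +0; l_i + l_f = 0.
E1 (Δl = ±1): not satisfied.
E2 (Δl = 0,±2, l_i+l_f ≥ 2): not satisfied.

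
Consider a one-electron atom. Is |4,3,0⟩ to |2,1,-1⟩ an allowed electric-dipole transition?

l: 3 → 1 (Δl = -2). Δl = ±1 violated.
m_l: 0 → -1 (Δm_l = -1). |Δm_l| ≤ 1 satisfied.
The transition is electric-dipole forbidden.

forbidden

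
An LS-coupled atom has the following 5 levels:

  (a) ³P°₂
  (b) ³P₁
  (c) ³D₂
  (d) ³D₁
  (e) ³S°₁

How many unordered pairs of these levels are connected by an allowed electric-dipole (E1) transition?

(a)–(b): allowed.
(a)–(c): allowed.
(a)–(d): allowed.
(a)–(e): forbidden (parity).
(b)–(c): forbidden (parity).
(b)–(d): forbidden (parity).
(b)–(e): allowed.
(c)–(d): forbidden (parity).
(c)–(e): forbidden (ΔL).
(d)–(e): forbidden (ΔL).
Allowed pairs: 4 of 10.

4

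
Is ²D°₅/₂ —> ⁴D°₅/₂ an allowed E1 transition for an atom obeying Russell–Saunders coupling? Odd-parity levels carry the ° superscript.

Reading off the term symbols: S 1/2→3/2, L 2→2, J 5/2→5/2, parity odd→odd.
Parity must change: odd → odd — ✗.
ΔS = 0: S: 1/2 → 3/2 — ✗.
ΔL = 0, ±1 (not L=0↔0): L: 2 → 2, ΔL = +0 — ✓.
ΔJ = 0, ±1 (not J=0↔0): J: 5/2 → 5/2, ΔJ = +0 — ✓.
Rule(s) violated: parity, ΔS.

forbidden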